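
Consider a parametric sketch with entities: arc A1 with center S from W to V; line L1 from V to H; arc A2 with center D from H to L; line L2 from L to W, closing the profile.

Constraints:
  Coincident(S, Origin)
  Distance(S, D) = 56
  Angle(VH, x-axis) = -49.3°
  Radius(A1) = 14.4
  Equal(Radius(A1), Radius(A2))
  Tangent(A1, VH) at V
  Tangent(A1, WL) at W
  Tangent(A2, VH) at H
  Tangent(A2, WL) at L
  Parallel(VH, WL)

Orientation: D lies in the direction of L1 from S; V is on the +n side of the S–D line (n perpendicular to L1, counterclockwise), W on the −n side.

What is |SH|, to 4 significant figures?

57.82

The slot axis is L1's direction at -49.3°, so u = (cos -49.3°, sin -49.3°) = (0.6521, -0.7581) and n = (−sin -49.3°, cos -49.3°) = (0.7581, 0.6521). S is at the origin and D lies 56.0 along u from S, so D = 56.0·u = (36.52, -42.46). Tangency of A1 to both parallel lines with radius 14.4 puts V and W at S ± 14.4·n: V = (10.92, 9.390), W = (-10.92, -9.390). Equal radii place H and L the same way about D: H = D + 14.4·n = (47.43, -33.07), L = D − 14.4·n = (25.60, -51.85). Then |SH| = |H − S| = 57.82.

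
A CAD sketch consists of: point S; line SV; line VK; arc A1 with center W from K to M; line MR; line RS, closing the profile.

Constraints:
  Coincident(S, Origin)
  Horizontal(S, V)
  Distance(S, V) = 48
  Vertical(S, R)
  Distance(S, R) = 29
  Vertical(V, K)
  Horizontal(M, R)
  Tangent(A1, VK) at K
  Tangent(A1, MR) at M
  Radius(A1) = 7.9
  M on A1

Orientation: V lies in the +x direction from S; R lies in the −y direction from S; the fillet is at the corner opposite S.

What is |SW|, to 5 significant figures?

45.312

S is at the origin; S and V share the same y with |SV| = 48.0 and V on the +x side, so V = (48.000, 0.0000). S and R share the same x with |SR| = 29.0 and R on the −y side, so R = (0.0000, -29.000). The virtual corner opposite S is at (48.000, -29.000). A1 meets VK tangentially, so WK is at right angles to VK and since A1 is tangent to MR there, WM ⟂ MR, with radius 7.9, so the center W sits 7.9 in from both sides at W = (40.100, -21.100). Then |SW| = |W − S| = 45.312.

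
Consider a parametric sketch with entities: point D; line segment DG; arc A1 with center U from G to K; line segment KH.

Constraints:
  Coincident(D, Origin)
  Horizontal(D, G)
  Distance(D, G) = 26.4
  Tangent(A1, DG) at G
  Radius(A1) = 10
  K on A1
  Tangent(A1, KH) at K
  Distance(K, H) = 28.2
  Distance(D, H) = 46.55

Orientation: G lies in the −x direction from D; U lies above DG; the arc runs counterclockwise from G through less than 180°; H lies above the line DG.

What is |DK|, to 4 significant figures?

20.96

D is at the origin; D and G share the same y with |DG| = 26.4 and G on the −x side, so G = (-26.40, 0.000). Tangency of A1 to DG means the radius UG is perpendicular to DG, so U = G + (0, 10) = (-26.40, 10.00). Since UK ⟂ KH (tangency), |UH| = √(10.0² + 28.2²) = 29.92 regardless of where K sits on A1. So H lies on both circle(D, 46.55) and circle(U, 29.92); the above-DG intersection is H = (-24.09, 39.83). K is the foot of the tangent from H: K = (-16.75, 12.60).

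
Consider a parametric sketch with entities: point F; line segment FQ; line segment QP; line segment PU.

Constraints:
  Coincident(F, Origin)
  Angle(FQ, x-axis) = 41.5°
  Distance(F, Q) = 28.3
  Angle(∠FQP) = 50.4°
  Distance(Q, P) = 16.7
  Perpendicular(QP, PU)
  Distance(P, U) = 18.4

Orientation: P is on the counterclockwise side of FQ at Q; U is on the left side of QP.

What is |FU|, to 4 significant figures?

3.659

F is at the origin; FQ runs at 41.5° with length 28.3, so Q = 28.3·(cos 41.5°, sin 41.5°) = (21.20, 18.75). ∠FQP = 50.4°, so QP runs at 41.5° + (180° − 50.4°) = 171.1° from the x-axis; with |QP| = 16.7, P = Q + 16.7·(cos 171.1°, sin 171.1°) = (4.697, 21.34). QP is perpendicular to PU; with |PU| = 18.4 on the left of QP, U = P + 18.4·(-0.1547, -0.9880) = (1.850, 3.157). Then |FU| = |U − F| = 3.659.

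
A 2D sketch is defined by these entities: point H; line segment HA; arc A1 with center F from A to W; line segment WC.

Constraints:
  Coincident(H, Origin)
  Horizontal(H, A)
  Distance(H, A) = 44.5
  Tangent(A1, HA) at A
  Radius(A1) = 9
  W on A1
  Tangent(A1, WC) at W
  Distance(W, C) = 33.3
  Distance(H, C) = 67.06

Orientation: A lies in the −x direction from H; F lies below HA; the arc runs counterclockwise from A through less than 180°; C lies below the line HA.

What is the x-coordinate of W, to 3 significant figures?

-53.5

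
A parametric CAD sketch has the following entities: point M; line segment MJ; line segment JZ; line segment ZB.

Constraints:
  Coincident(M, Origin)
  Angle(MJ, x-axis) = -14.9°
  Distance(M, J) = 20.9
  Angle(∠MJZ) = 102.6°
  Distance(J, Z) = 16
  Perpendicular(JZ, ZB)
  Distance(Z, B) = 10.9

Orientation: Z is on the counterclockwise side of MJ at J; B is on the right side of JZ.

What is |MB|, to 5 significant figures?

37.445

M is at the origin; MJ runs at -14.9° with length 20.9, so J = 20.9·(cos -14.9°, sin -14.9°) = (20.197, -5.3741). ∠MJZ = 102.6°, so JZ runs at -14.9° + (180° − 102.6°) = 62.500° from the x-axis; with |JZ| = 16.0, Z = J + 16.0·(cos 62.500°, sin 62.500°) = (27.585, 8.8181). JZ is perpendicular to ZB; with |ZB| = 10.9 on the right of JZ, B = Z + 10.9·(0.88701, -0.46175) = (37.254, 3.7850). Then |MB| = |B − M| = 37.445.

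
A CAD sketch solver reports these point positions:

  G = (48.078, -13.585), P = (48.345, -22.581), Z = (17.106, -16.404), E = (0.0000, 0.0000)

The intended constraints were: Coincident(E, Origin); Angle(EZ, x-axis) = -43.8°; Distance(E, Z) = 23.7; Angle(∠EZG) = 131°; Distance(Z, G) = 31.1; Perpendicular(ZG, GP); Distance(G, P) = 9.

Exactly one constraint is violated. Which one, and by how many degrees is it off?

Perpendicular(ZG, GP) — off by 3.50°.

E = (0.00, 0.00) ✓; EZ at -43.80° ✓; |EZ| = 23.70 ✓; ∠EZG = 131.0° ✓; |ZG| = 31.10 ✓; ∠(ZG, GP) = 93.50° ✗; |GP| = 9.000 ✓.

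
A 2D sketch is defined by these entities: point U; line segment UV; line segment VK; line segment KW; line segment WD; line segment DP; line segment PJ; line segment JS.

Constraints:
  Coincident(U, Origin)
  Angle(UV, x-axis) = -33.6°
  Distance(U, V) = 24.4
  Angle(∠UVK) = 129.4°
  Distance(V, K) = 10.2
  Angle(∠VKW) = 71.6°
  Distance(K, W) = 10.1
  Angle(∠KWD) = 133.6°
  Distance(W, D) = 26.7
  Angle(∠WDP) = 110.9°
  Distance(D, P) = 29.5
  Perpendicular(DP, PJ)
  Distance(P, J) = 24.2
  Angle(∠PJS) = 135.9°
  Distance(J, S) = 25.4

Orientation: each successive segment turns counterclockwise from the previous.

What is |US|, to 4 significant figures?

41.43

U is at the origin; UV runs at -33.6° with length 24.4, so V = (20.32, -13.50). ∠UVK = 129.4° gives VK at 17.00° from the x-axis; with |VK| = 10.2, K = (30.08, -10.52). ∠VKW = 71.6° gives KW at 125.4° from the x-axis; with |KW| = 10.1, W = (24.23, -2.288). ∠KWD = 133.6° gives WD at 171.8° from the x-axis; with |WD| = 26.7, D = (-2.200, 1.520). ∠WDP = 110.9° gives DP at -119.1° from the x-axis; with |DP| = 29.5, P = (-16.55, -24.26). DP ⟂ PJ, so PJ runs at -29.10°; with |PJ| = 24.2, J = (4.598, -36.03). ∠PJS = 135.9° gives JS at 15.00° from the x-axis; with |JS| = 25.4, S = (29.13, -29.45). Then |US| = |S − U| = 41.43.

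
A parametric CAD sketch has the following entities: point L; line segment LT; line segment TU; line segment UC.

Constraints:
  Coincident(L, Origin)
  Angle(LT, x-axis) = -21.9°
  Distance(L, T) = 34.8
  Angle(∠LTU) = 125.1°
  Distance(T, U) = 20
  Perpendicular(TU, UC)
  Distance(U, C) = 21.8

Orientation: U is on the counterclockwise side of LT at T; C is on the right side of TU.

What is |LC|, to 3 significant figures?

64.2

L is at the origin; LT runs at -21.9° with length 34.8, so T = 34.8·(cos -21.9°, sin -21.9°) = (32.3, -13.0). ∠LTU = 125.1°, so TU runs at -21.9° + (180° − 125.1°) = 33.0° from the x-axis; with |TU| = 20.0, U = T + 20.0·(cos 33.0°, sin 33.0°) = (49.1, -2.09). TU is perpendicular to UC; with |UC| = 21.8 on the right of TU, C = U + 21.8·(0.545, -0.839) = (60.9, -20.4). Then |LC| = |C − L| = 64.2.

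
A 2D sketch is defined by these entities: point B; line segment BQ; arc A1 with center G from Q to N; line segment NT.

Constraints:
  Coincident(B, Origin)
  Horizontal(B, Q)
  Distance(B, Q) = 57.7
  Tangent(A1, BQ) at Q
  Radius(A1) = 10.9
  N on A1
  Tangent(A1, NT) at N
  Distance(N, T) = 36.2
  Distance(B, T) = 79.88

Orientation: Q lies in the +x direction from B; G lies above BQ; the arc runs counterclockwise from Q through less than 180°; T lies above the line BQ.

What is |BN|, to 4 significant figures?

69.61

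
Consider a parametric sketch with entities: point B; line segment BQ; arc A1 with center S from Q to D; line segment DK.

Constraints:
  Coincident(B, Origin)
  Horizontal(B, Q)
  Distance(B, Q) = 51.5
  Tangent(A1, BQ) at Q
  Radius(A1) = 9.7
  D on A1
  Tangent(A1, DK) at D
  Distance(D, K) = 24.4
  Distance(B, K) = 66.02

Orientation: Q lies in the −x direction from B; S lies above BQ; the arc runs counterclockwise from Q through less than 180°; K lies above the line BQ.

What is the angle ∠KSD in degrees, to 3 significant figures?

68.3°

Checks: |BQ| = 51.50 ✓; |SD| = 9.700 ✓; ∠(SD, DK) = 90.00° ✓; |DK| = 24.40 ✓; |BK| = 66.02 ✓.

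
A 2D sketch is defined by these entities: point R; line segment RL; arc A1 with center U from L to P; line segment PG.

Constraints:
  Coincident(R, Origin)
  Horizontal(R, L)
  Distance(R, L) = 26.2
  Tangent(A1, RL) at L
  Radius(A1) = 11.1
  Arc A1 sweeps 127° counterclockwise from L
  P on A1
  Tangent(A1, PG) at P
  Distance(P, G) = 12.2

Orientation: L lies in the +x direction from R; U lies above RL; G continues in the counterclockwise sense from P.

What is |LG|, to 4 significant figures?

27.57

R is at the origin; RL is horizontal with |RL| = 26.2 and L on the +x side, so L = (26.20, 0.000). The tangent condition forces UL to be normal to RL, so U = L + (0, 11.1) = (26.20, 11.10). On A1, L sits at bearing -90° from U; a 127° counterclockwise sweep puts P at bearing 37°, so P = U + 11.1·(cos 37°, sin 37°) = (35.06, 17.78). A1 meets PG tangentially, so UP is at right angles to PG, so PG runs along (−sin 37°, cos 37°); with |PG| = 12.2, G = (27.72, 27.52). Then |LG| = |G − L| = 27.57.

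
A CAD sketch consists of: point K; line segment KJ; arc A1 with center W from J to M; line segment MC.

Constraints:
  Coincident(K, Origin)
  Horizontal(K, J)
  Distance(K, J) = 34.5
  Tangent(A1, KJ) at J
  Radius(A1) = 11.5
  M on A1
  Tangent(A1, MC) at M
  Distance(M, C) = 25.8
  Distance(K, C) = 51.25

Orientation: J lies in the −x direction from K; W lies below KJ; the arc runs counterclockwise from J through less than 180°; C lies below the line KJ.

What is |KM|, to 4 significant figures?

47.74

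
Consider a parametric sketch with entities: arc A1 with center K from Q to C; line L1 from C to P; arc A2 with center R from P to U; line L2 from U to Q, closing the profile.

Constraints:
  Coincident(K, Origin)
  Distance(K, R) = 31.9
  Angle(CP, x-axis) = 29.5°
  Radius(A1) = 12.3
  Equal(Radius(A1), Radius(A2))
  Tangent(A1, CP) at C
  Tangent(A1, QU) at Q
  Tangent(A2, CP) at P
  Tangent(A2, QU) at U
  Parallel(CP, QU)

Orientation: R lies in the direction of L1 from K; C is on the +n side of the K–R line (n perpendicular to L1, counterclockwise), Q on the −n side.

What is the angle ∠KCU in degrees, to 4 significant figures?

52.36°

Tangency of A1 to both parallel lines with radius 12.3 puts C and Q at K ± 12.3·n: C = (-6.057, 10.71), Q = (6.057, -10.71). Equal radii place P and U the same way about R: P = R + 12.3·n = (21.71, 26.41), U = R − 12.3·n = (33.82, 5.003). Then cos ∠KCU = CK·CU / (|CK||CU|), giving 52.36°.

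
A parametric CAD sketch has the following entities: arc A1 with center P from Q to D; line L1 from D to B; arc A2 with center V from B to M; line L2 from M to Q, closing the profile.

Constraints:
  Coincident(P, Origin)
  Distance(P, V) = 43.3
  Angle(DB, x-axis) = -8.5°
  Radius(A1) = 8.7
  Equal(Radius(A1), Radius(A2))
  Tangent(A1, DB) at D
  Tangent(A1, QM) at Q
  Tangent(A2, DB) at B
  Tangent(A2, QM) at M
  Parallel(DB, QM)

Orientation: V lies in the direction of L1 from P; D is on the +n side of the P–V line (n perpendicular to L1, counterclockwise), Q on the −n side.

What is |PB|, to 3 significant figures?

44.2

The slot axis is L1's direction at -8.5°, so u = (cos -8.5°, sin -8.5°) = (0.989, -0.148) and n = (−sin -8.5°, cos -8.5°) = (0.148, 0.989). P is at the origin and V lies 43.3 along u from P, so V = 43.3·u = (42.8, -6.40). Tangency of A1 to both parallel lines with radius 8.7 puts D and Q at P ± 8.7·n: D = (1.29, 8.60), Q = (-1.29, -8.60). Equal radii place B and M the same way about V: B = V + 8.7·n = (44.1, 2.20), M = V − 8.7·n = (41.5, -15.0). Then |PB| = |B − P| = 44.2.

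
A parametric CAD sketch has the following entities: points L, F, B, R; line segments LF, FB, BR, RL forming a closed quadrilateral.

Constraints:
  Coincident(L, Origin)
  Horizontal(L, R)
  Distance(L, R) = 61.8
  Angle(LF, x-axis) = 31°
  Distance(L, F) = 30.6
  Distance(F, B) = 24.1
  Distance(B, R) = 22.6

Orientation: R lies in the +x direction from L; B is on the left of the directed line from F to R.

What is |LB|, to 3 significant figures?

53.7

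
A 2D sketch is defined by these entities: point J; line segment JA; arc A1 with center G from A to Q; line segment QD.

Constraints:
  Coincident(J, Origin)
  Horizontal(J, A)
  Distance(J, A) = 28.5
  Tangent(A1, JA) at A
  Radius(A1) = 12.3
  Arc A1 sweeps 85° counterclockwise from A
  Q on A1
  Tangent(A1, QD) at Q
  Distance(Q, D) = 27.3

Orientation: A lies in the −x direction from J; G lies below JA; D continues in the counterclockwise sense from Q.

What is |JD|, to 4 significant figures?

57.77

On A1, A sits at bearing 90° from G; an 85° counterclockwise sweep puts Q at bearing 175°, so Q = G + 12.3·(cos 175°, sin 175°) = (-40.75, -11.23). Tangency of A1 to QD means the radius GQ is perpendicular to QD, so QD runs along (−sin 175°, cos 175°); with |QD| = 27.3, D = (-43.13, -38.42). Then |JD| = |D − J| = 57.77.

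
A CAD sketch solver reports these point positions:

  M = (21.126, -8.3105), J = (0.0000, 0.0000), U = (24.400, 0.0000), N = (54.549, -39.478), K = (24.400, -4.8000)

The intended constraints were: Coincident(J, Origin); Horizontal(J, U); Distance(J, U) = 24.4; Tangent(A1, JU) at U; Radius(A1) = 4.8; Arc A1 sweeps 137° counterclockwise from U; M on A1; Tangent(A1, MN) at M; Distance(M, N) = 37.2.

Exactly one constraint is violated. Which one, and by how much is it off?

Distance(M, N) = 37.2 — off by 8.50.

J = (0.00, 0.00) ✓; J.y = 0.00, U.y = 0.00 ✓; |JU| = 24.40 ✓; ∠(KU, UJ) = 90.00° ✓; |KU| = 4.800 ✓; bearing(K→M) − bearing(K→U) = 137.0° ✓; |KM| = 4.800 ✓; ∠(KM, MN) = 90.00° ✓; |MN| = 45.70 ✗.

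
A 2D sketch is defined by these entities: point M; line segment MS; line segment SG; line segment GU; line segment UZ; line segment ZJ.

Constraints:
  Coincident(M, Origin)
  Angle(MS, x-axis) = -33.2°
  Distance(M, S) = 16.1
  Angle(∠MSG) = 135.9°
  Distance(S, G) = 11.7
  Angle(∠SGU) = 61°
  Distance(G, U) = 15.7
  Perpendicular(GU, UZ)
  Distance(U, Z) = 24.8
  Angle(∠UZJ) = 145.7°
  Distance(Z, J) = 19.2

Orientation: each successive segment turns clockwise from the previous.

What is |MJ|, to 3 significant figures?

30.4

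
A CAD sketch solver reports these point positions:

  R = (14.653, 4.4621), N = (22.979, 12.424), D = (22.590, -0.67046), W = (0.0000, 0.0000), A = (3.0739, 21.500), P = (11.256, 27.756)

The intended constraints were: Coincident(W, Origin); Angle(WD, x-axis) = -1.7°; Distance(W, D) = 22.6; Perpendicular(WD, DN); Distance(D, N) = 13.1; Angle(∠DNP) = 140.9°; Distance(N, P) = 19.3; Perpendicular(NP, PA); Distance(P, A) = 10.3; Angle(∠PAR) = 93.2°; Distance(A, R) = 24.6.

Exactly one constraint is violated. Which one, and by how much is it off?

Distance(A, R) = 24.6 — off by 4.00.

W = (0.00, 0.00) ✓; WD at -1.700° ✓; |WD| = 22.60 ✓; ∠(WD, DN) = 90.00° ✓; |DN| = 13.10 ✓; ∠DNP = 140.9° ✓; |NP| = 19.30 ✓; ∠(NP, PA) = 90.00° ✓; |PA| = 10.30 ✓; ∠PAR = 93.20° ✓; |AR| = 20.60 ✗.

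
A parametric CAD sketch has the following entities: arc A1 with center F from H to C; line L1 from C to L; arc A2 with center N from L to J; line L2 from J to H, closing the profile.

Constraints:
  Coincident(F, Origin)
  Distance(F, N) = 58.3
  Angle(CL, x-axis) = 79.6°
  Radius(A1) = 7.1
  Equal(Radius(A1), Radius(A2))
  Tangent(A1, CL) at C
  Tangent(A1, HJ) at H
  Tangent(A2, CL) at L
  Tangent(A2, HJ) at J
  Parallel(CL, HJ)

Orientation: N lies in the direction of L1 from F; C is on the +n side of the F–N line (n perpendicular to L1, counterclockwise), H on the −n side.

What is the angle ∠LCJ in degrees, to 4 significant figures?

13.69°

Tangency of A1 to both parallel lines with radius 7.1 puts C and H at F ± 7.1·n: C = (-6.983, 1.282), H = (6.983, -1.282). Equal radii place L and J the same way about N: L = N + 7.1·n = (3.541, 58.62), J = N − 7.1·n = (17.51, 56.06). Then cos ∠LCJ = CL·CJ / (|CL||CJ|), giving 13.69°.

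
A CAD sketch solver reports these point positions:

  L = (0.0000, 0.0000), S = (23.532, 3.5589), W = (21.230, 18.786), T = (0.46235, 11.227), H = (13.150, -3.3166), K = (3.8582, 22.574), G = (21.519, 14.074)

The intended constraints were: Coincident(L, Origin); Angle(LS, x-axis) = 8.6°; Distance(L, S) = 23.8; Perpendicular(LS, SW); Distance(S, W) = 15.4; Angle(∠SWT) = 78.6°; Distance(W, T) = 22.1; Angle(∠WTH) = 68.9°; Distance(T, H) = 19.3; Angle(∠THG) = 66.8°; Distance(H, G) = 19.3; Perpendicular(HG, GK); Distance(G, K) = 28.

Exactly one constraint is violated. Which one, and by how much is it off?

Distance(G, K) = 28 — off by 8.40.

L = (0.00, 0.00) ✓; LS at 8.600° ✓; |LS| = 23.80 ✓; ∠(LS, SW) = 90.00° ✓; |SW| = 15.40 ✓; ∠SWT = 78.60° ✓; |WT| = 22.10 ✓; ∠WTH = 68.90° ✓; |TH| = 19.30 ✓; ∠THG = 66.80° ✓; |HG| = 19.30 ✓; ∠(HG, GK) = 90.00° ✓; |GK| = 19.60 ✗.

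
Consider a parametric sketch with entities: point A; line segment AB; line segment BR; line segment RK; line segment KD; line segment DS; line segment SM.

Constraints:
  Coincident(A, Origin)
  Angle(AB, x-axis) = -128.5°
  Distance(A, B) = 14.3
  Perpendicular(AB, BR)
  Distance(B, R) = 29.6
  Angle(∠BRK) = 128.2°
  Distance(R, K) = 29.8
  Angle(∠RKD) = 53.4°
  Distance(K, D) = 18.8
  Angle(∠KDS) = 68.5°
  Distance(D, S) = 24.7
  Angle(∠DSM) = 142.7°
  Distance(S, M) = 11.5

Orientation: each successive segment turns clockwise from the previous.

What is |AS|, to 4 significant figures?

40.02

A is at the origin; AB runs at -128.5° with length 14.3, so B = (-8.902, -11.19). The perpendicularity gives BR at right angles to AB, so BR runs at 141.5°; with |BR| = 29.6, R = (-32.07, 7.235). ∠BRK = 128.2° gives RK at 89.70° from the x-axis; with |RK| = 29.8, K = (-31.91, 37.03). ∠RKD = 53.4° gives KD at -36.90° from the x-axis; with |KD| = 18.8, D = (-16.88, 25.75). ∠KDS = 68.5° gives DS at -148.4° from the x-axis; with |DS| = 24.7, S = (-37.91, 12.80). Then |AS| = |S − A| = 40.02.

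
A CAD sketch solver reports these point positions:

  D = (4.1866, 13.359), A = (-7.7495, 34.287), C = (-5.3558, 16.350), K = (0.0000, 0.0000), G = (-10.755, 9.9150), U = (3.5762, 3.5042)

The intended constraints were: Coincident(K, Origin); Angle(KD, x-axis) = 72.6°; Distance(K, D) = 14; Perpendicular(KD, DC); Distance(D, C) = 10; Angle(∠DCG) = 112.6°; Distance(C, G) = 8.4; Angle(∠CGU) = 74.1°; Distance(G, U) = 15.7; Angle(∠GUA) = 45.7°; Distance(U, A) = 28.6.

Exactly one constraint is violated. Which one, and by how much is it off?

Distance(U, A) = 28.6 — off by 4.20.

K = (0.00, 0.00) ✓; KD at 72.60° ✓; |KD| = 14.00 ✓; ∠(KD, DC) = 90.00° ✓; |DC| = 10.00 ✓; ∠DCG = 112.6° ✓; |CG| = 8.400 ✓; ∠CGU = 74.10° ✓; |GU| = 15.70 ✓; ∠GUA = 45.70° ✓; |UA| = 32.80 ✗.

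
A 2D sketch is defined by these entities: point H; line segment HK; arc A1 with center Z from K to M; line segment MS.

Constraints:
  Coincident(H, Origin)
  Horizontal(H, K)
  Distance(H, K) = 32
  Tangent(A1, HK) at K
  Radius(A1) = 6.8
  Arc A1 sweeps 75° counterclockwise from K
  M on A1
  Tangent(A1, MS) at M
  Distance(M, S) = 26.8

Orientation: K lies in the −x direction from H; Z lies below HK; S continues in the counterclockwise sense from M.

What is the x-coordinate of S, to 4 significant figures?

-45.50

H is at the origin; H and K share the same y with |HK| = 32.0 and K on the −x side, so K = (-32.00, 0.000). The tangent condition forces ZK to be normal to HK, so Z = K + (0, -6.8) = (-32.00, -6.800). On A1, K sits at bearing 90° from Z; a 75° counterclockwise sweep puts M at bearing 165°, so M = Z + 6.8·(cos 165°, sin 165°) = (-38.57, -5.040). A1 meets MS tangentially, so ZM is at right angles to MS, so MS runs along (−sin 165°, cos 165°); with |MS| = 26.8, S = (-45.50, -30.93). So S.x = -45.50.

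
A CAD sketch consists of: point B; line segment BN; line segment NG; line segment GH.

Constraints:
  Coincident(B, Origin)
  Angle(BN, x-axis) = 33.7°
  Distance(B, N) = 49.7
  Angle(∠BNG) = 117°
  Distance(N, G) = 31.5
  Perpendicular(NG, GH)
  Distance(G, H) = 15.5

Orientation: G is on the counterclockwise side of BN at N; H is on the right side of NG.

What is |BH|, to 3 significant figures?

80.6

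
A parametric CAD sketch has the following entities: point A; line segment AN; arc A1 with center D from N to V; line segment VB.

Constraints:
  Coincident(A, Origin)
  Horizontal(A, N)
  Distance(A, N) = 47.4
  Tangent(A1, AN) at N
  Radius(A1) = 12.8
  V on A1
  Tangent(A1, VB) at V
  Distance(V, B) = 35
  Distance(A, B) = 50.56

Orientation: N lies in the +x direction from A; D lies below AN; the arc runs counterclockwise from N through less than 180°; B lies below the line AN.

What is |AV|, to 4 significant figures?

36.30

A is at the origin; A and N share the same y with |AN| = 47.4 and N on the +x side, so N = (47.40, 0.000). Since A1 is tangent to AN there, DN ⟂ AN, so D = N + (0, -12.8) = (47.40, -12.80). Since DV ⟂ VB (tangency), |DB| = √(12.8² + 35.0²) = 37.27 regardless of where V sits on A1. So B lies on both circle(A, 50.56) and circle(D, 37.27); the below-AN intersection is B = (26.04, -43.34). V is the foot of the tangent from B: V = (35.03, -9.513).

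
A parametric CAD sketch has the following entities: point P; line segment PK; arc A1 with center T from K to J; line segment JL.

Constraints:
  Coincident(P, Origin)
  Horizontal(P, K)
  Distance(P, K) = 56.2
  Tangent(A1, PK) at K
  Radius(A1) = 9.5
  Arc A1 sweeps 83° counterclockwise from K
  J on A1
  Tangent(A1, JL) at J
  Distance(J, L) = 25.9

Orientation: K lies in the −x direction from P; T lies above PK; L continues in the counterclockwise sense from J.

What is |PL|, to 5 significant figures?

55.331

On A1, K sits at bearing -90° from T; an 83° counterclockwise sweep puts J at bearing -7°, so J = T + 9.5·(cos -7°, sin -7°) = (-46.771, 8.3422). A1 meets JL tangentially, so TJ is at right angles to JL, so JL runs along (−sin -7°, cos -7°); with |JL| = 25.9, L = (-43.614, 34.049). Then |PL| = |L − P| = 55.331.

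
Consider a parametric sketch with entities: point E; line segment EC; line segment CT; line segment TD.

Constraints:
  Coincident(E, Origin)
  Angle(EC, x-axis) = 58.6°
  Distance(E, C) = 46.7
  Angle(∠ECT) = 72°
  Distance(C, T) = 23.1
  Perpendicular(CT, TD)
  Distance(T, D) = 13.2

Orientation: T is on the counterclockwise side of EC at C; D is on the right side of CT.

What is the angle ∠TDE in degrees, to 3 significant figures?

8.56°

∠ECT = 72.0°, so CT runs at 58.6° + (180° − 72.0°) = 167° from the x-axis; with |CT| = 23.1, T = C + 23.1·(cos 167°, sin 167°) = (1.86, 45.2). CT ⟂ TD; with |TD| = 13.2 on the right of CT, D = T + 13.2·(0.232, 0.973) = (4.92, 58.1). Then cos ∠TDE = DT·DE / (|DT||DE|), giving 8.56°.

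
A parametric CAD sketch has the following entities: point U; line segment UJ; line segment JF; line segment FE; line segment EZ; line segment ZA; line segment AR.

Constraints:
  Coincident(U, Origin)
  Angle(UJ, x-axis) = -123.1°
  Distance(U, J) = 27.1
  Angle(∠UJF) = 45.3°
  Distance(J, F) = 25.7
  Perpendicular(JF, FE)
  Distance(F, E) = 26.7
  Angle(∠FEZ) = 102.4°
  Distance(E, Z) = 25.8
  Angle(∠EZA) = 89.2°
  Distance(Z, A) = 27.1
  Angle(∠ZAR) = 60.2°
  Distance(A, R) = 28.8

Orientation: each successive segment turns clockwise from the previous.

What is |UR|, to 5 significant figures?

5.6693

U is at the origin; UJ runs at -123.1° with length 27.1, so J = (-14.799, -22.702). ∠UJF = 45.3° gives JF at 102.20° from the x-axis; with |JF| = 25.7, F = (-20.230, 2.4174). JF is perpendicular to FE, so FE runs at 12.200°; with |FE| = 26.7, E = (5.8666, 8.0598). ∠FEZ = 102.4° gives EZ at -65.400° from the x-axis; with |EZ| = 25.8, Z = (16.607, -15.399). ∠EZA = 89.2° gives ZA at -156.20° from the x-axis; with |ZA| = 27.1, A = (-8.1888, -26.335). ∠ZAR = 60.2° gives AR at 84.000° from the x-axis; with |AR| = 28.8, R = (-5.1783, 2.3076). Then |UR| = |R − U| = 5.6693.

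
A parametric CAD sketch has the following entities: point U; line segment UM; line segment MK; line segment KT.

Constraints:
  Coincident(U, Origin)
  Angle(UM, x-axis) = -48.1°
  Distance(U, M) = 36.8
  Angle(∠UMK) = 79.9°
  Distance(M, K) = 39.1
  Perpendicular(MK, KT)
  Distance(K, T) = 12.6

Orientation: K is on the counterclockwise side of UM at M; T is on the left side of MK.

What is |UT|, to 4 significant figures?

40.30

∠UMK = 79.9°, so MK runs at -48.1° + (180° − 79.9°) = 52.00° from the x-axis; with |MK| = 39.1, K = M + 39.1·(cos 52.00°, sin 52.00°) = (48.65, 3.421). MK ⟂ KT; with |KT| = 12.6 on the left of MK, T = K + 12.6·(-0.7880, 0.6157) = (38.72, 11.18). Then |UT| = |T − U| = 40.30.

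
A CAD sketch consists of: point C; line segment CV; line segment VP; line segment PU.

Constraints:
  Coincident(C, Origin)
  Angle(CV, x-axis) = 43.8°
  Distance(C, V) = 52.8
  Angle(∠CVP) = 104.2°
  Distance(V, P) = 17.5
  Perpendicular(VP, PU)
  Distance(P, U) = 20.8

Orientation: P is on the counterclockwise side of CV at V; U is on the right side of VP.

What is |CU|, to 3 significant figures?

78.2

C is at the origin; CV runs at 43.8° with length 52.8, so V = 52.8·(cos 43.8°, sin 43.8°) = (38.1, 36.5). ∠CVP = 104.2°, so VP runs at 43.8° + (180° − 104.2°) = 120° from the x-axis; with |VP| = 17.5, P = V + 17.5·(cos 120°, sin 120°) = (29.5, 51.8). VP ⟂ PU; with |PU| = 20.8 on the right of VP, U = P + 20.8·(0.869, 0.494) = (47.6, 62.0). Then |CU| = |U − C| = 78.2.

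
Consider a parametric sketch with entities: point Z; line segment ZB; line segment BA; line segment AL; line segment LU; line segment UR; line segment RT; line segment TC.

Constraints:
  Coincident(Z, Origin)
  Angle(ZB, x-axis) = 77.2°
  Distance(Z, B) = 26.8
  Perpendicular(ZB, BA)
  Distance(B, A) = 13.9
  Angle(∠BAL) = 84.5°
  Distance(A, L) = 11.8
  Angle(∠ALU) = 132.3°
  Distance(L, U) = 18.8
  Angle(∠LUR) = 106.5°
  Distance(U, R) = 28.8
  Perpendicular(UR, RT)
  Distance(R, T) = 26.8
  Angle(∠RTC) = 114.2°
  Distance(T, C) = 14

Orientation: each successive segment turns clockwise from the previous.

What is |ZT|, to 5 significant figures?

43.510

Z is at the origin; ZB runs at 77.2° with length 26.8, so B = (5.9375, 26.134). ZB ⟂ BA, so BA runs at -12.800°; with |BA| = 13.9, A = (19.492, 23.054). ∠BAL = 84.5° gives AL at -108.30° from the x-axis; with |AL| = 11.8, L = (15.787, 11.851). ∠ALU = 132.3° gives LU at -156.00° from the x-axis; with |LU| = 18.8, U = (-1.3877, 4.2046). ∠LUR = 106.5° gives UR at 130.50° from the x-axis; with |UR| = 28.8, R = (-20.092, 26.104). UR ⟂ RT, so RT runs at 40.500°; with |RT| = 26.8, T = (0.28709, 43.510). Then |ZT| = |T − Z| = 43.510.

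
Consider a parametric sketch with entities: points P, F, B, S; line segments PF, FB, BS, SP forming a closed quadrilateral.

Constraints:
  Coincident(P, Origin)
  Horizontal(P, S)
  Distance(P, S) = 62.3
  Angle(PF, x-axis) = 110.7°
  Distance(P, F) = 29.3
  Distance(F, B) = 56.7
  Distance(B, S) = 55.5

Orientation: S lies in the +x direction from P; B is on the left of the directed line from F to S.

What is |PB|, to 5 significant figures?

65.701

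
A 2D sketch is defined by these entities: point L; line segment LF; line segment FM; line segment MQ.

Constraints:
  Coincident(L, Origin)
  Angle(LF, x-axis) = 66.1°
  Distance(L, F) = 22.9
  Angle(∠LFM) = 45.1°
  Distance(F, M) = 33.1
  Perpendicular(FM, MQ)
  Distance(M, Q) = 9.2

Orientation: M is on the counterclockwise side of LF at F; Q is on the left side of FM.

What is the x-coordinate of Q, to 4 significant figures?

-18.33

∠LFM = 45.1°, so FM runs at 66.1° + (180° − 45.1°) = 201.0° from the x-axis; with |FM| = 33.1, M = F + 33.1·(cos 201.0°, sin 201.0°) = (-21.62, 9.074). FM is perpendicular to MQ; with |MQ| = 9.2 on the left of FM, Q = M + 9.2·(0.3584, -0.9336) = (-18.33, 0.4855). So Q.x = -18.33.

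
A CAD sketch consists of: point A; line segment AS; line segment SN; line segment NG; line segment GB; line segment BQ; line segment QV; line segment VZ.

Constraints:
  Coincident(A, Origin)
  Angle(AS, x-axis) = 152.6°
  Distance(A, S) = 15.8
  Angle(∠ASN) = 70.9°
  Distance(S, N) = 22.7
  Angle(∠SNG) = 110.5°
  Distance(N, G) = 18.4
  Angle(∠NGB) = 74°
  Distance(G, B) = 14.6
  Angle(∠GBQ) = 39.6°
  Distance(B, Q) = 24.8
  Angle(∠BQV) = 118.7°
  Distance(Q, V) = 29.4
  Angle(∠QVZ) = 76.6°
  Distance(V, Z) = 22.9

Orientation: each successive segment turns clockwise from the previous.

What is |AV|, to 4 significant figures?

55.55

∠GBQ = 39.6° gives BQ at 87.60° from the x-axis; with |BQ| = 24.8, Q = (10.25, 28.76). ∠BQV = 118.7° gives QV at 26.30° from the x-axis; with |QV| = 29.4, V = (36.60, 41.79). Then |AV| = |V − A| = 55.55.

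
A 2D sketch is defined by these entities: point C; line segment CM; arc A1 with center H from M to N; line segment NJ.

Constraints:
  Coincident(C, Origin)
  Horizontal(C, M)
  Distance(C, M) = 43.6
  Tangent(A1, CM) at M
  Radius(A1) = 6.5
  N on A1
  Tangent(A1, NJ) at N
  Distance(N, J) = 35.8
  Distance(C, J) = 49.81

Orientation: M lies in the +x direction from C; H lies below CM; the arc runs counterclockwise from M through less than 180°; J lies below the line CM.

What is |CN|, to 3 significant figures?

37.6

C is at the origin; CM is horizontal with |CM| = 43.6 and M on the +x side, so M = (43.6, 0.00). A1 meets CM tangentially, so HM is at right angles to CM, so H = M + (0, -6.5) = (43.6, -6.50). Since HN ⟂ NJ (tangency), |HJ| = √(6.5² + 35.8²) = 36.4 regardless of where N sits on A1. So J lies on both circle(C, 49.81) and circle(H, 36.4); the below-CM intersection is J = (29.6, -40.1). N is the foot of the tangent from J: N = (37.3, -5.11).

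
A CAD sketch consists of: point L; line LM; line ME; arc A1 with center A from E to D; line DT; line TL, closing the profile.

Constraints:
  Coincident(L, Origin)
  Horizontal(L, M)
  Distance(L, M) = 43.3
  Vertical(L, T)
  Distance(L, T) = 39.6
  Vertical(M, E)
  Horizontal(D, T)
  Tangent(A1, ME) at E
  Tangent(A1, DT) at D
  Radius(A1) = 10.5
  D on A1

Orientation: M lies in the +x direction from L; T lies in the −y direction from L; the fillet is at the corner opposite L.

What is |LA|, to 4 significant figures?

43.85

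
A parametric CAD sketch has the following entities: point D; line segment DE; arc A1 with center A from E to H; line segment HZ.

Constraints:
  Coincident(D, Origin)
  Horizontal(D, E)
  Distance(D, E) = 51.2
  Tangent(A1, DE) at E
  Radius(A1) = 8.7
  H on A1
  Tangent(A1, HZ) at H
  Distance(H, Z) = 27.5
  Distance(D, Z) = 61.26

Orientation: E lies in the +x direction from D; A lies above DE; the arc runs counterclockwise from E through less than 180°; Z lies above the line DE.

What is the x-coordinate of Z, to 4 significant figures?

48.51

D is at the origin; D and E share the same y with |DE| = 51.2 and E on the +x side, so E = (51.20, 0.000). Tangency of A1 to DE means the radius AE is perpendicular to DE, so A = E + (0, 8.7) = (51.20, 8.700). Since AH ⟂ HZ (tangency), |AZ| = √(8.7² + 27.5²) = 28.84 regardless of where H sits on A1. So Z lies on both circle(D, 61.26) and circle(A, 28.84); the above-DE intersection is Z = (48.51, 37.42). H is the foot of the tangent from Z: H = (59.21, 12.09).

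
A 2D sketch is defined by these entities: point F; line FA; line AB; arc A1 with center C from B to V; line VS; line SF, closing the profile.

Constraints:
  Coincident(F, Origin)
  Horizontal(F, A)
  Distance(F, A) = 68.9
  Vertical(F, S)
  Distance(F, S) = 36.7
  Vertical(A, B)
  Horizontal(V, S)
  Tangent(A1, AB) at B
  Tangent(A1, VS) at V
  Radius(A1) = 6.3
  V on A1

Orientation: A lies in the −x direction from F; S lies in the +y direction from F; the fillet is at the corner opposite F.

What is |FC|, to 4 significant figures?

69.59

F is at the origin; FA is horizontal with |FA| = 68.9 and A on the −x side, so A = (-68.90, 0.000). FS is vertical with |FS| = 36.7 and S on the +y side, so S = (0.000, 36.70). The virtual corner opposite F is at (-68.90, 36.70). A1 meets AB tangentially, so CB is at right angles to AB and A1 meets VS tangentially, so CV is at right angles to VS, with radius 6.3, so the center C sits 6.3 in from both sides at C = (-62.60, 30.40). Then |FC| = |C − F| = 69.59.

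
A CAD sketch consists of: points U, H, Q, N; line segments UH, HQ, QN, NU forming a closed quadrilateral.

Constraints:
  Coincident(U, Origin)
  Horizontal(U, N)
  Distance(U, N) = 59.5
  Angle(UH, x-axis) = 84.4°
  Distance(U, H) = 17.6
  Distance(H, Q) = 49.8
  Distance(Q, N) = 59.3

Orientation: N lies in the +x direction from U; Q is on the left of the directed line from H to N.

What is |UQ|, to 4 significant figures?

64.73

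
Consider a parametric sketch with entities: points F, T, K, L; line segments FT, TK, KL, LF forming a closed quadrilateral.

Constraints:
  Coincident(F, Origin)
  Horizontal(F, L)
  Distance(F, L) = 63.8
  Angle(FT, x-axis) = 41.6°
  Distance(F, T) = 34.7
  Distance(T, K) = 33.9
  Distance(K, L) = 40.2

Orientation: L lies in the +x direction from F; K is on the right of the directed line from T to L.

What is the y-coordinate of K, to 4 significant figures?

-10.85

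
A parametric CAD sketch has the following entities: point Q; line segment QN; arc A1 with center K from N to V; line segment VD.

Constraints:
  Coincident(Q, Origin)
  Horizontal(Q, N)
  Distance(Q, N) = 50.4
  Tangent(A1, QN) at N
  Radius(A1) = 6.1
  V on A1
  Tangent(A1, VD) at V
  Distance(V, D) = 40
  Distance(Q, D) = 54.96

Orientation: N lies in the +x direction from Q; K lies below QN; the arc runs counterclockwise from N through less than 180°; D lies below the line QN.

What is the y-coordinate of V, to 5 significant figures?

-4.5083

Checks: |QN| = 50.40 ✓; |KV| = 6.100 ✓; ∠(KV, VD) = 90.00° ✓; |VD| = 40.00 ✓; |QD| = 54.96 ✓.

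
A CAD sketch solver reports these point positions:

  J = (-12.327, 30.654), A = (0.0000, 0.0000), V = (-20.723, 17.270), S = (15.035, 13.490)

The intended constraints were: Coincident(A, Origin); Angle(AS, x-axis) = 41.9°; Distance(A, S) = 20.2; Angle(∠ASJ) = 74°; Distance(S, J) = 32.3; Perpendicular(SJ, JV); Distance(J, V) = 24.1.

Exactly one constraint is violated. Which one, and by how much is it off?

Distance(J, V) = 24.1 — off by 8.30.

A = (0.00, 0.00) ✓; AS at 41.90° ✓; |AS| = 20.20 ✓; ∠ASJ = 74.00° ✓; |SJ| = 32.30 ✓; ∠(SJ, JV) = 90.00° ✓; |JV| = 15.80 ✗.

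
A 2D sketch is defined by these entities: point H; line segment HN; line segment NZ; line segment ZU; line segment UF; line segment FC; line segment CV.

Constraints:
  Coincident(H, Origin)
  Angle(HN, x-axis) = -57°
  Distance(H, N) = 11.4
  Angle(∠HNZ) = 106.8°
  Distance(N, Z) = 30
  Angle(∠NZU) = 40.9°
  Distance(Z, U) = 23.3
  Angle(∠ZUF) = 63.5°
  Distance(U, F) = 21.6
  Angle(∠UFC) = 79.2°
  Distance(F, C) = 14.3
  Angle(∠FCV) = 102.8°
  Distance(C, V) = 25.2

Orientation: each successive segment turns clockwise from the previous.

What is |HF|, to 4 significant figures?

19.52

H is at the origin; HN runs at -57.0° with length 11.4, so N = (6.209, -9.561). ∠HNZ = 106.8° gives NZ at -130.2° from the x-axis; with |NZ| = 30.0, Z = (-13.15, -32.47). ∠NZU = 40.9° gives ZU at 90.70° from the x-axis; with |ZU| = 23.3, U = (-13.44, -9.176). ∠ZUF = 63.5° gives UF at -25.80° from the x-axis; with |UF| = 21.6, F = (6.007, -18.58). Then |HF| = |F − H| = 19.52.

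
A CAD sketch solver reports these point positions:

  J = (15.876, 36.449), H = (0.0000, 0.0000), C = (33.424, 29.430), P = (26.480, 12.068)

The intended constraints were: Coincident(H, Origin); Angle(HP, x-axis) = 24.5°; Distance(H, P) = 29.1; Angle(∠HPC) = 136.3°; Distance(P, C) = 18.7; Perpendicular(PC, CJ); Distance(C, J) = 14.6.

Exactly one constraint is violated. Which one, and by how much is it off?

Distance(C, J) = 14.6 — off by 4.30.

H = (0.00, 0.00) ✓; HP at 24.50° ✓; |HP| = 29.10 ✓; ∠HPC = 136.3° ✓; |PC| = 18.70 ✓; ∠(PC, CJ) = 90.00° ✓; |CJ| = 18.90 ✗.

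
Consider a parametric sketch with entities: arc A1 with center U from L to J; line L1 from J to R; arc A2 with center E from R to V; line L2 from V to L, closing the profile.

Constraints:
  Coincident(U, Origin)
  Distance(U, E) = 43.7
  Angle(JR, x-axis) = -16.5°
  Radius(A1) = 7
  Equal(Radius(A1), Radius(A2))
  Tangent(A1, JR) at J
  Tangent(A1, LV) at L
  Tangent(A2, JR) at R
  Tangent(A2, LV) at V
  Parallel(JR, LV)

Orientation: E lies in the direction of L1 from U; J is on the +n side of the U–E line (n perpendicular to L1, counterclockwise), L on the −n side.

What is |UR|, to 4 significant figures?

44.26

The slot axis is L1's direction at -16.5°, so u = (cos -16.5°, sin -16.5°) = (0.9588, -0.2840) and n = (−sin -16.5°, cos -16.5°) = (0.2840, 0.9588). U is at the origin and E lies 43.7 along u from U, so E = 43.7·u = (41.90, -12.41). Tangency of A1 to both parallel lines with radius 7.0 puts J and L at U ± 7.0·n: J = (1.988, 6.712), L = (-1.988, -6.712). Equal radii place R and V the same way about E: R = E + 7.0·n = (43.89, -5.700), V = E − 7.0·n = (39.91, -19.12). Then |UR| = |R − U| = 44.26.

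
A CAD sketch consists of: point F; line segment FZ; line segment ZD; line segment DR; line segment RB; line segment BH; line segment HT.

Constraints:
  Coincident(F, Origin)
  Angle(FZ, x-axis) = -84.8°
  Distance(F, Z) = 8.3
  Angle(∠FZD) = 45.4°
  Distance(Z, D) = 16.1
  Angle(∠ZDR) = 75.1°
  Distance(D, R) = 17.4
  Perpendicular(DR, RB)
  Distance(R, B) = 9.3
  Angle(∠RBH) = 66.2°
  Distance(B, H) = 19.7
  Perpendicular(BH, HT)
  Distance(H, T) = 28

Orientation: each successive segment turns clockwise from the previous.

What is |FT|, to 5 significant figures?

32.758

F is at the origin; FZ runs at -84.8° with length 8.3, so Z = (0.75225, -8.2658). ∠FZD = 45.4° gives ZD at 140.60° from the x-axis; with |ZD| = 16.1, D = (-11.689, 1.9533). ∠ZDR = 75.1° gives DR at 35.700° from the x-axis; with |DR| = 17.4, R = (2.4415, 12.107). The perpendicularity gives RB at right angles to DR, so RB runs at -54.300°; with |RB| = 9.3, B = (7.8684, 4.5546). ∠RBH = 66.2° gives BH at -168.10° from the x-axis; with |BH| = 19.7, H = (-11.408, 0.49234). BH ⟂ HT, so HT runs at 101.90°; with |HT| = 28.0, T = (-17.182, 27.891). Then |FT| = |T − F| = 32.758.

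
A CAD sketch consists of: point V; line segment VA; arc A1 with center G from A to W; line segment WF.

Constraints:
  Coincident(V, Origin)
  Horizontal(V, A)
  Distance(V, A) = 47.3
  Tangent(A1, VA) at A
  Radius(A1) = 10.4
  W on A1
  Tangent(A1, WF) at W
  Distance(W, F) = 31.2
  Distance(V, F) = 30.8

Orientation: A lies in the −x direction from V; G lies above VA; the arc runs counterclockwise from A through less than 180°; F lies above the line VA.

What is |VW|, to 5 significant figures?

40.068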